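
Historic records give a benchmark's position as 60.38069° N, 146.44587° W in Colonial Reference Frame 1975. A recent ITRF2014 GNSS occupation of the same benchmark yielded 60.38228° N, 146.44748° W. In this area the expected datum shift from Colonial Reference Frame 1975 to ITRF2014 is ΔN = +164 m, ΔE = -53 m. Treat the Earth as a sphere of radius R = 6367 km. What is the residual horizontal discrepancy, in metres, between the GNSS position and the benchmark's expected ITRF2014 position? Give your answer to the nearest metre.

Observed coordinate differences: Δφ = +0.00159°, Δλ = -0.00161°.
Converting to metres (1° lat = 111125 m, cos φ = 0.494235): observed ΔN = 176.7 m, observed ΔE = -88.4 m.
Subtracting the expected shift leaves a residual of 176.7 − (164) = 12.7 m north and -88.4 − (-53) = -35.4 m east.
Residual distance = √(12.7² + (-35.4)²) = 37.6 m.

38 m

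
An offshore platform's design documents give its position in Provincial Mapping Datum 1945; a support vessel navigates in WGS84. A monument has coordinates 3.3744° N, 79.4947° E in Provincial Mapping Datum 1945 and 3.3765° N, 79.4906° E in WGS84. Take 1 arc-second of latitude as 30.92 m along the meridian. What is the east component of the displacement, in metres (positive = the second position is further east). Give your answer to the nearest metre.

ΔE = -456 m

Δφ = 3.3765° − 3.3744° = +0.0021°; Δλ = 79.4906° − 79.4947° = -0.0041°.
1° of latitude = 3600 × 30.92 = 111312 m.
ΔN = Δφ × 111312 = 233.8 m; ΔE = Δλ × 111312 × cos(3.3744°) = -0.0041 × 111312 × 0.998266 = -455.6 m.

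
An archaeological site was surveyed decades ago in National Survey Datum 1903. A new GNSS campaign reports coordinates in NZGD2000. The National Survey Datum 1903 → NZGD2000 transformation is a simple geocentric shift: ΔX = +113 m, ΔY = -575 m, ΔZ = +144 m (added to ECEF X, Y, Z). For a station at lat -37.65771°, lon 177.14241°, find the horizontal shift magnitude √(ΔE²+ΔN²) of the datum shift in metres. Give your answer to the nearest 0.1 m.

The local east axis at (φ, λ) is (−sin λ, cos λ, 0), so ΔE = −sin(177.14241°)·113 + cos(177.14241°)·(-575) = 568.65 m.
The local north axis is (−sin φ cos λ, −sin φ sin λ, cos φ), giving ΔN = -68.951 − 17.513 + 114.001 = 27.54 m.
Horizontal magnitude = √(ΔE² + ΔN²) = √(568.65² + 27.54²) = 569.32 m.

569.3 m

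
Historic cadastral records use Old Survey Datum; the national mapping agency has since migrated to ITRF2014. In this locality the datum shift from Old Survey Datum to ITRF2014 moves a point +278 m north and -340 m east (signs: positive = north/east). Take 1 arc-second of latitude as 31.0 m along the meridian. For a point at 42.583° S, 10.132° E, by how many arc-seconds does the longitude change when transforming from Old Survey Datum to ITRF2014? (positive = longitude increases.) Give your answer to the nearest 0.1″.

Δλ = -14.9″

At latitude -42.583°, cos φ = 0.736298.
1″ of longitude at this latitude = 31.00 × cos φ = 22.8252 m, so Δλ = -340.0 / 22.8252 = -14.896″.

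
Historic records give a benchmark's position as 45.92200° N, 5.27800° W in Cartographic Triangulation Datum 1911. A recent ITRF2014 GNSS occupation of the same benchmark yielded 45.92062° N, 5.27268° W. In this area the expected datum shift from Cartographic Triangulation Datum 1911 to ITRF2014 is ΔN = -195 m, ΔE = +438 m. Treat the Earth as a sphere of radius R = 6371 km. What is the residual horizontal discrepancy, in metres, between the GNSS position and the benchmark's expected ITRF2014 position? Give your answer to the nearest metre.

Observed coordinate differences: Δφ = -0.00138°, Δλ = +0.00532°.
Converting to metres (1° lat = 111195 m, cos φ = 0.695637): observed ΔN = -153.4 m, observed ΔE = 411.5 m.
Subtracting the expected shift leaves a residual of -153.4 − (-195) = 41.6 m north and 411.5 − (438) = -26.5 m east.
Residual distance = √(41.6² + (-26.5)²) = 49.3 m.

49 m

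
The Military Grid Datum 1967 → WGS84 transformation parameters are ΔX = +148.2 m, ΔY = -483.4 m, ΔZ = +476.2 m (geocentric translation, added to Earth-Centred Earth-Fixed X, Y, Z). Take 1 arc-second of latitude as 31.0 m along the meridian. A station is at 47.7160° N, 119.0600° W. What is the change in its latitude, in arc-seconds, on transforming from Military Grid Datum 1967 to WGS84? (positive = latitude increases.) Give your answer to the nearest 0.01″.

Δφ = 1.97″

sin φ = 0.739819, cos φ = 0.672806, sin λ = -0.874112, cos λ = -0.485725.
North component: ΔN = −sin φ cos λ·ΔX − sin φ sin λ·ΔY + cos φ·ΔZ = −(0.739819)(-0.485725)(148.2) − (0.739819)(-0.874112)(-483.4) + (0.672806)(476.2) = 61.04 m.
1° of latitude spans 3600 × 31.00 = 111600 m, so Δφ = 61.04 / 111600 × 3600 = 1.969″.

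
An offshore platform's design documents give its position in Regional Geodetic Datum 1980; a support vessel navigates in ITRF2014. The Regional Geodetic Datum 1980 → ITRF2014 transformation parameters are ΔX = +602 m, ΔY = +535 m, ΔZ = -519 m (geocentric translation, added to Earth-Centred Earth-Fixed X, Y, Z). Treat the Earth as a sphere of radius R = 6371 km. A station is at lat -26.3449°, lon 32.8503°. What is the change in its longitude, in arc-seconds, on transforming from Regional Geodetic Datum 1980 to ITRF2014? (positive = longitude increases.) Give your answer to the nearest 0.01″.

sin φ = -0.443774, cos φ = 0.896139, sin λ = 0.542446, cos λ = 0.840091.
East component: ΔE = −sin λ·ΔX + cos λ·ΔY = −(0.542446)(602) + (0.840091)(535) = 122.90 m.
1° of latitude spans πR/180 = 111195 m; at latitude φ, 1° of longitude spans that × cos φ = 99646.1 m, so Δλ = 122.90 / 99646.1 × 3600 = 4.440″.

Δλ = 4.44″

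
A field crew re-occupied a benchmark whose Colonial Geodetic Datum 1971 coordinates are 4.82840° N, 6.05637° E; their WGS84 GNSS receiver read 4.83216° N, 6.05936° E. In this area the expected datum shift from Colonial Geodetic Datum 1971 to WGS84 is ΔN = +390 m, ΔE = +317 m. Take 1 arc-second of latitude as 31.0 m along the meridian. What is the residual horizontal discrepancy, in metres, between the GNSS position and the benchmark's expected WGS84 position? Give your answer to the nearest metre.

Observed coordinate differences: Δφ = +0.00376°, Δλ = +0.00299°.
Converting to metres (1° lat = 111600 m, cos φ = 0.996451): observed ΔN = 419.6 m, observed ΔE = 332.5 m.
Subtracting the expected shift leaves a residual of 419.6 − (390) = 29.6 m north and 332.5 − (317) = 15.5 m east.
Residual distance = √(29.6² + 15.5²) = 33.4 m.

33 m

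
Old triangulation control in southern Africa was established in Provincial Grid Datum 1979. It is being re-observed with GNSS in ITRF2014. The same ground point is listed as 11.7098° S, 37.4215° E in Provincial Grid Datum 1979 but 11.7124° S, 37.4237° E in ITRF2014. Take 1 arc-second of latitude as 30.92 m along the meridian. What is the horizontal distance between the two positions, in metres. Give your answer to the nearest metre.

Δφ = -11.7124° − -11.7098° = -0.0026°; Δλ = 37.4237° − 37.4215° = +0.0022°.
1° of latitude = 3600 × 30.92 = 111312 m.
ΔN = Δφ × 111312 = -289.4 m; ΔE = Δλ × 111312 × cos(-11.7098°) = +0.0022 × 111312 × 0.979188 = 239.8 m.
Distance = √(ΔE² + ΔN²) = √(239.8² + (-289.4)²) = 375.8 m.

376 m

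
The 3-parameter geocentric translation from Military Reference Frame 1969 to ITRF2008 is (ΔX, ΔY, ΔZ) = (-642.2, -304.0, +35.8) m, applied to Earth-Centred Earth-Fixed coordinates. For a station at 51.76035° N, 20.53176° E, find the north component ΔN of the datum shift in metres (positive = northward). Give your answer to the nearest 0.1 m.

At φ = 51.76035°, λ = 20.53176°: sin φ = 0.785429, cos φ = 0.618952, sin λ = 0.350727, cos λ = 0.936478.
ΔN = −sin φ cos λ·ΔX − sin φ sin λ·ΔY + cos φ·ΔZ = −(0.785429)(0.936478)(-642.2) − (0.785429)(0.350727)(-304.0) + (0.618952)(35.8) = 578.26 m.

ΔN = 578.3 m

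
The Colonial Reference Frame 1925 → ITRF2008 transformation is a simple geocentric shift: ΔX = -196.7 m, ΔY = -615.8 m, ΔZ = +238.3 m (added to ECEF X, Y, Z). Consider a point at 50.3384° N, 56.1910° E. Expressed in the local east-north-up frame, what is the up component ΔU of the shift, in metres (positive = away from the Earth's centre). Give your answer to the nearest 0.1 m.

At φ = 50.3384°, λ = 56.1910°: sin φ = 0.769827, cos φ = 0.638252, sin λ = 0.830897, cos λ = 0.556426.
ΔU = cos φ cos λ·ΔX + cos φ sin λ·ΔY + sin φ·ΔZ = (0.638252)(0.556426)(-196.7) + (0.638252)(0.830897)(-615.8) + (0.769827)(238.3) = -212.98 m.

ΔU = -213.0 m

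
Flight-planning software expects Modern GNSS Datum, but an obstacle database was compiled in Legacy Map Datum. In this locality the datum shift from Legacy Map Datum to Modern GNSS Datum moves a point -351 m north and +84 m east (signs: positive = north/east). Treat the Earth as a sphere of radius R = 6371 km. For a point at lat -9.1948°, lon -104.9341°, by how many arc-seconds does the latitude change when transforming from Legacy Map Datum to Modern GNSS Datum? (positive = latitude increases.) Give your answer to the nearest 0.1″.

On a sphere of radius R, 1 rad of latitude = R, so Δφ = ΔN / R = -351.0 / 6371000 = -5.5093e-05 rad = -11.364″.

Δφ = -11.4″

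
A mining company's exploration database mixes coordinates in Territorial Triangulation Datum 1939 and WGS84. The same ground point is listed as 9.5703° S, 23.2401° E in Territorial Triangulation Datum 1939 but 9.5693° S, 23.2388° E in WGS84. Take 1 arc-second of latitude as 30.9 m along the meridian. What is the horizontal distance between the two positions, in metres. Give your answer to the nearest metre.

Δφ = -9.5693° − -9.5703° = +0.0010°; Δλ = 23.2388° − 23.2401° = -0.0013°.
1° of latitude = 3600 × 30.90 = 111240 m.
ΔN = Δφ × 111240 = 111.2 m; ΔE = Δλ × 111240 × cos(-9.5703°) = -0.0013 × 111240 × 0.986082 = -142.6 m.
Distance = √(ΔE² + ΔN²) = √((-142.6)² + 111.2²) = 180.9 m.

181 m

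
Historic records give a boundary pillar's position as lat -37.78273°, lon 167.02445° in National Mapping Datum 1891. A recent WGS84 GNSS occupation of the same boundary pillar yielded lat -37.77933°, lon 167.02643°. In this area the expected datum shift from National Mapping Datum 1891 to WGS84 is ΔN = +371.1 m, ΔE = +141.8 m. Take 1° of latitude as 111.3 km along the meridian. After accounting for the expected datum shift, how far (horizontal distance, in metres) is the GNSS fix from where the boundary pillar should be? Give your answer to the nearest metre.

Observed coordinate differences: Δφ = +0.00340°, Δλ = +0.00198°.
Converting to metres (1° lat = 111300 m, cos φ = 0.790340): observed ΔN = 378.4 m, observed ΔE = 174.2 m.
Subtracting the expected shift leaves a residual of 378.4 − (371.1) = 7.3 m north and 174.2 − (141.8) = 32.4 m east.
Residual distance = √(7.3² + 32.4²) = 33.2 m.

33 m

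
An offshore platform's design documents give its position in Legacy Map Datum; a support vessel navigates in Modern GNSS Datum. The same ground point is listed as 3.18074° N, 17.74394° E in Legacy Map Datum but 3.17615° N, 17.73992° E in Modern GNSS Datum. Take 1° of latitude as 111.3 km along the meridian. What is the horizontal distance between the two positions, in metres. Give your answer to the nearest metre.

679 m

Δφ = 3.17615° − 3.18074° = -0.00459°; Δλ = 17.73992° − 17.74394° = -0.00402°.
ΔN = Δφ × 111300 = -510.9 m; ΔE = Δλ × 111300 × cos(3.18074°) = -0.00402 × 111300 × 0.998459 = -446.7 m.
Distance = √(ΔE² + ΔN²) = √((-446.7)² + (-510.9)²) = 678.6 m.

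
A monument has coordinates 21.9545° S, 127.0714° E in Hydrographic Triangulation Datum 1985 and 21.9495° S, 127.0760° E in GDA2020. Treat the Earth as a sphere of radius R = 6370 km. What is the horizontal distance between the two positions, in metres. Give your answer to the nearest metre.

731 m

Δφ = -21.9495° − -21.9545° = +0.0050°; Δλ = 127.0760° − 127.0714° = +0.0046°.
1° along a meridian = πR/180 = 111177 m.
ΔN = Δφ × 111177 = 555.9 m; ΔE = Δλ × 111177 × cos(-21.9545°) = +0.0046 × 111177 × 0.927481 = 474.3 m.
Distance = √(ΔE² + ΔN²) = √(474.3² + 555.9²) = 730.8 m.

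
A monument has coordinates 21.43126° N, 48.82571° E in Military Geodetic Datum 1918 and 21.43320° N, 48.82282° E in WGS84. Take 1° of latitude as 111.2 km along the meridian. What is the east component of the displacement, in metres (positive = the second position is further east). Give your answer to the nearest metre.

ΔE = -299 m

Δφ = 21.43320° − 21.43126° = +0.00194°; Δλ = 48.82282° − 48.82571° = -0.00289°.
ΔN = Δφ × 111200 = 215.7 m; ΔE = Δλ × 111200 × cos(21.43126°) = -0.00289 × 111200 × 0.930857 = -299.1 m.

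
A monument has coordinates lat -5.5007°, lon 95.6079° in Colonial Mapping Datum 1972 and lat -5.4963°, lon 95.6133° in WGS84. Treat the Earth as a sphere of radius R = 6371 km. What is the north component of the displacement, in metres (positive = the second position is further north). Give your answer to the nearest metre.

Δφ = -5.4963° − -5.5007° = +0.0044°; Δλ = 95.6133° − 95.6079° = +0.0054°.
1° along a meridian = πR/180 = 111195 m.
ΔN = Δφ × 111195 = 489.3 m; ΔE = Δλ × 111195 × cos(-5.5007°) = +0.0054 × 111195 × 0.995395 = 597.7 m.

ΔN = 489 m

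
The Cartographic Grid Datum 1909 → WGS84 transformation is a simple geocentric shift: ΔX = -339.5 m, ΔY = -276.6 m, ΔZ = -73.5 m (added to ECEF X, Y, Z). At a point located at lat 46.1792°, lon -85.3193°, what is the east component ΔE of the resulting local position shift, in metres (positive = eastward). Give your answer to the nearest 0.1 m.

At φ = 46.1792°, λ = -85.3193°: sin φ = 0.721509, cos φ = 0.692405, sin λ = -0.996665, cos λ = 0.081603.
ΔE = −sin λ·ΔX + cos λ·ΔY = −(-0.996665)·(-339.5) + (0.081603)·(-276.6) = -360.94 m.

ΔE = -360.9 m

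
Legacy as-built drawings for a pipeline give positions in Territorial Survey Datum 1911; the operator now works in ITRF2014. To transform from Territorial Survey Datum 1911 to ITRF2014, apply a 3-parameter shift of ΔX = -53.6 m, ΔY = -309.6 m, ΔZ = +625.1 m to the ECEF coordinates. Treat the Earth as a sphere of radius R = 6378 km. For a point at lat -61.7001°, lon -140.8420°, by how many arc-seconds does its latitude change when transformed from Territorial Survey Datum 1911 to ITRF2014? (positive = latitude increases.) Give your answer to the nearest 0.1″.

Δφ = 16.3″

sin φ = -0.880478, cos φ = 0.474087, sin λ = -0.631461, cos λ = -0.775408.
North component: ΔN = −sin φ cos λ·ΔX − sin φ sin λ·ΔY + cos φ·ΔZ = −(-0.880478)(-0.775408)(-53.6) − (-0.880478)(-0.631461)(-309.6) + (0.474087)(625.1) = 505.08 m.
1° of latitude spans πR/180 = 111317 m, so Δφ = 505.08 / 111317 × 3600 = 16.334″.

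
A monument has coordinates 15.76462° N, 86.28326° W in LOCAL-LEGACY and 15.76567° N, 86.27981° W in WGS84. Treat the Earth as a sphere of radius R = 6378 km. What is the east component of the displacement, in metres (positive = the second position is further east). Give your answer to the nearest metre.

ΔE = 370 m

Δφ = 15.76567° − 15.76462° = +0.00105°; Δλ = -86.27981° − -86.28326° = +0.00345°.
1° along a meridian = πR/180 = 111317 m.
ΔN = Δφ × 111317 = 116.9 m; ΔE = Δλ × 111317 × cos(15.76462°) = +0.00345 × 111317 × 0.962386 = 369.6 m.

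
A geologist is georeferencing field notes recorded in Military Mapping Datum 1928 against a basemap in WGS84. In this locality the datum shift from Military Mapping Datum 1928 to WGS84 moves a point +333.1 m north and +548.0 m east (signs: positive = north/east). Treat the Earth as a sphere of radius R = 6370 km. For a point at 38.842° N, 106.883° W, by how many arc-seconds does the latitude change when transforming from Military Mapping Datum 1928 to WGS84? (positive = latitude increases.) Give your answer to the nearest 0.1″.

Δφ = 10.8″

On a sphere of radius R, 1 rad of latitude = R, so Δφ = ΔN / R = 333.1 / 6370000 = 5.2292e-05 rad = 10.786″.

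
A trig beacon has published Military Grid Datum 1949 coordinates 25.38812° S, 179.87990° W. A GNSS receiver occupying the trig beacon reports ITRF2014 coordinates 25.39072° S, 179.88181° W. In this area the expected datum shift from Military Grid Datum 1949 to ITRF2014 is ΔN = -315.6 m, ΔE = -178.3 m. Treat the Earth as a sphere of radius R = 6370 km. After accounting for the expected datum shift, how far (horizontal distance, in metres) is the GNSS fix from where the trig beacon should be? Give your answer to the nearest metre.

30 m

Observed coordinate differences: Δφ = -0.00260°, Δλ = -0.00191°.
Converting to metres (1° lat = 111177 m, cos φ = 0.903424): observed ΔN = -289.1 m, observed ΔE = -191.8 m.
Subtracting the expected shift leaves a residual of -289.1 − (-315.6) = 26.5 m north and -191.8 − (-178.3) = -13.5 m east.
Residual distance = √(26.5² + (-13.5)²) = 29.8 m.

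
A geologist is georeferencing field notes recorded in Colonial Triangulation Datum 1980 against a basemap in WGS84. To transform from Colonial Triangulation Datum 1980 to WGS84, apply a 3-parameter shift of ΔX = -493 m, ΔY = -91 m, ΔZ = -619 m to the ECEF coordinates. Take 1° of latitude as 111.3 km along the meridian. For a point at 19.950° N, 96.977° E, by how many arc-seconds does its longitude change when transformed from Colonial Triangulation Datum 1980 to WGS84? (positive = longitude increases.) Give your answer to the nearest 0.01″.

sin φ = 0.341200, cos φ = 0.939991, sin λ = 0.992595, cos λ = -0.121471.
East component: ΔE = −sin λ·ΔX + cos λ·ΔY = −(0.992595)(-493) + (-0.121471)(-91) = 500.40 m.
1° of latitude spans 111300 m; at latitude φ, 1° of longitude spans that × cos φ = 104621.0 m, so Δλ = 500.40 / 104621.0 × 3600 = 17.219″.

Δλ = 17.22″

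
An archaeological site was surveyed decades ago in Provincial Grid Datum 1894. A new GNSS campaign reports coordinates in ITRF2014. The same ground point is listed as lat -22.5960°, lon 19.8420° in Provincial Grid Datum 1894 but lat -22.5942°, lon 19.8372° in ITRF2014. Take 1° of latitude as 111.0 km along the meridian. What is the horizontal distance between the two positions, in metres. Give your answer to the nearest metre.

531 m

Δφ = -22.5942° − -22.5960° = +0.0018°; Δλ = 19.8372° − 19.8420° = -0.0048°.
ΔN = Δφ × 111000 = 199.8 m; ΔE = Δλ × 111000 × cos(-22.5960°) = -0.0048 × 111000 × 0.923237 = -491.9 m.
Distance = √(ΔE² + ΔN²) = √((-491.9)² + 199.8²) = 530.9 m.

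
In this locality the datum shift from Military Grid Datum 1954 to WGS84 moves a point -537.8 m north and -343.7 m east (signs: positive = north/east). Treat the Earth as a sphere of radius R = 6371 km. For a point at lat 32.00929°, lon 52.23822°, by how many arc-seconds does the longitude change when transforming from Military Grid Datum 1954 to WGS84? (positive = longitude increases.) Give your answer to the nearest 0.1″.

Δλ = -13.1″

At latitude 32.00929°, cos φ = 0.847962.
One radian of longitude at latitude φ spans R cos φ, so Δλ = ΔE / (R cos φ) = -343.7 / (6371000 × 0.847962) = -6.3620e-05 rad = -13.123″.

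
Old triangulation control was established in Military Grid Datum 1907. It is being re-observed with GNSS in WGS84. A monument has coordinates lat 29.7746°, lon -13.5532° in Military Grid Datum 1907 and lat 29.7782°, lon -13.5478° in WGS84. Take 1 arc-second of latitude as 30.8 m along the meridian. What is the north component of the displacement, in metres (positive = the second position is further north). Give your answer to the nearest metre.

ΔN = 399 m

Δφ = 29.7782° − 29.7746° = +0.0036°; Δλ = -13.5478° − -13.5532° = +0.0054°.
1° of latitude = 3600 × 30.80 = 110880 m.
ΔN = Δφ × 110880 = 399.2 m; ΔE = Δλ × 110880 × cos(29.7746°) = +0.0054 × 110880 × 0.867986 = 519.7 m.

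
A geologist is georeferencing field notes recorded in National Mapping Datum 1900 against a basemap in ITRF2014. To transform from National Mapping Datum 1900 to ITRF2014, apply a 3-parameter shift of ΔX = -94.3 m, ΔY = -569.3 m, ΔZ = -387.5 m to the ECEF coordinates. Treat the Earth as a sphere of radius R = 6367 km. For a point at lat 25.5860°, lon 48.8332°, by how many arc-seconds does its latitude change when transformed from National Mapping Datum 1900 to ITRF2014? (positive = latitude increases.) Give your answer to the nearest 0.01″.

sin φ = 0.431865, cos φ = 0.901938, sin λ = 0.752796, cos λ = 0.658253.
North component: ΔN = −sin φ cos λ·ΔX − sin φ sin λ·ΔY + cos φ·ΔZ = −(0.431865)(0.658253)(-94.3) − (0.431865)(0.752796)(-569.3) + (0.901938)(-387.5) = -137.61 m.
1° of latitude spans πR/180 = 111125 m, so Δφ = -137.61 / 111125 × 3600 = -4.458″.

Δφ = -4.46″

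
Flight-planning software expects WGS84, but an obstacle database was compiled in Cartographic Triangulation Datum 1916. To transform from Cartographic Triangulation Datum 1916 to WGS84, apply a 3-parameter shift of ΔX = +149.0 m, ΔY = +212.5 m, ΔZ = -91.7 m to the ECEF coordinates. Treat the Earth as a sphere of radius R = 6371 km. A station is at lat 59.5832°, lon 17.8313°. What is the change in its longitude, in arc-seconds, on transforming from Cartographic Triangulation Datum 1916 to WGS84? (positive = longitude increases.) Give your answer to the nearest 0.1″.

sin φ = 0.862365, cos φ = 0.506287, sin λ = 0.306215, cos λ = 0.951962.
East component: ΔE = −sin λ·ΔX + cos λ·ΔY = −(0.306215)(149.0) + (0.951962)(212.5) = 156.67 m.
1° of latitude spans πR/180 = 111195 m; at latitude φ, 1° of longitude spans that × cos φ = 56296.5 m, so Δλ = 156.67 / 56296.5 × 3600 = 10.018″.

Δλ = 10.0″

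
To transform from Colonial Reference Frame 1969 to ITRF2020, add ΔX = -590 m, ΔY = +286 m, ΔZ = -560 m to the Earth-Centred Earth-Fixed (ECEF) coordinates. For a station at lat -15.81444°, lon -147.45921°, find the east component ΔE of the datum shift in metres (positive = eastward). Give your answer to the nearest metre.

ΔE = -558 m

The local east axis at (φ, λ) is (−sin λ, cos λ, 0), so ΔE = −sin(-147.45921°)·(-590) + cos(-147.45921°)·286 = -558.46 m.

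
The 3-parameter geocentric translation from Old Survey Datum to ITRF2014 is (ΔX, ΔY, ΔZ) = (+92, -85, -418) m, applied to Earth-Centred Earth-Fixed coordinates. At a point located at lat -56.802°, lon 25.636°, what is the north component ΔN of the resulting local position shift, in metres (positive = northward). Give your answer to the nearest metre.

At φ = -56.802°, λ = 25.636°: sin φ = -0.836783, cos φ = 0.547534, sin λ = 0.432652, cos λ = 0.901561.
ΔN = −sin φ cos λ·ΔX − sin φ sin λ·ΔY + cos φ·ΔZ = −(-0.836783)(0.901561)(92) − (-0.836783)(0.432652)(-85) + (0.547534)(-418) = -190.24 m.

ΔN = -190 m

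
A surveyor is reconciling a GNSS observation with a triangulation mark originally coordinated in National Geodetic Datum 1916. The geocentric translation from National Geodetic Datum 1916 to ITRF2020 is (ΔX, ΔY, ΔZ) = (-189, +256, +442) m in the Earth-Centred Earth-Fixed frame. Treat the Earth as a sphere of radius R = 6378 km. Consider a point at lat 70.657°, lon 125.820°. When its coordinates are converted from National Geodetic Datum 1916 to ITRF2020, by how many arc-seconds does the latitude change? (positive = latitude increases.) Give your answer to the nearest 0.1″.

Δφ = -5.0″

sin φ = 0.943553, cos φ = 0.331223, sin λ = 0.810860, cos λ = -0.585241.
North component: ΔN = −sin φ cos λ·ΔX − sin φ sin λ·ΔY + cos φ·ΔZ = −(0.943553)(-0.585241)(-189) − (0.943553)(0.810860)(256) + (0.331223)(442) = -153.83 m.
1° of latitude spans πR/180 = 111317 m, so Δφ = -153.83 / 111317 × 3600 = -4.975″.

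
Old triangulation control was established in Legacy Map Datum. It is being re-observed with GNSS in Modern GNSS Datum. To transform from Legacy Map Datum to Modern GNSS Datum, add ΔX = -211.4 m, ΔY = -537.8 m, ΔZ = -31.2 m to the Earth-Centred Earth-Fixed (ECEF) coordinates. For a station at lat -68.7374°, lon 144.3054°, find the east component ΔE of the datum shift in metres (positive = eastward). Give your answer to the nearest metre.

ΔE = 560 m

The local east axis at (φ, λ) is (−sin λ, cos λ, 0), so ΔE = −sin(144.3054°)·(-211.4) + cos(144.3054°)·(-537.8) = 560.11 m.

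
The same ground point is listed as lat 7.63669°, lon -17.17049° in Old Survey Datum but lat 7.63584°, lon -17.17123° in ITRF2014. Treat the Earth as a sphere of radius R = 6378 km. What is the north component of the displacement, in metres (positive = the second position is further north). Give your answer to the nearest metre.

Δφ = 7.63584° − 7.63669° = -0.00085°; Δλ = -17.17123° − -17.17049° = -0.00074°.
1° along a meridian = πR/180 = 111317 m.
ΔN = Δφ × 111317 = -94.6 m; ΔE = Δλ × 111317 × cos(7.63669°) = -0.00074 × 111317 × 0.991131 = -81.6 m.

ΔN = -95 m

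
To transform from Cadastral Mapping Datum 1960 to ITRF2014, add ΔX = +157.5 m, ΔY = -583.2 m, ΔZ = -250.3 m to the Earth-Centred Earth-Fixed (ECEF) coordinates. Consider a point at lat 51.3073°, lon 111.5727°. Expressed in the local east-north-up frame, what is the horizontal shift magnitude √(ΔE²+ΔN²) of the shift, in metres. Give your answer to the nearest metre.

The local east axis at (φ, λ) is (−sin λ, cos λ, 0), so ΔE = −sin(111.5727°)·157.5 + cos(111.5727°)·(-583.2) = 67.96 m.
The local north axis is (−sin φ cos λ, −sin φ sin λ, cos φ), giving ΔN = 45.199 + 423.308 − 156.473 = 312.03 m.
Horizontal magnitude = √(ΔE² + ΔN²) = √(67.96² + 312.03²) = 319.35 m.

319 m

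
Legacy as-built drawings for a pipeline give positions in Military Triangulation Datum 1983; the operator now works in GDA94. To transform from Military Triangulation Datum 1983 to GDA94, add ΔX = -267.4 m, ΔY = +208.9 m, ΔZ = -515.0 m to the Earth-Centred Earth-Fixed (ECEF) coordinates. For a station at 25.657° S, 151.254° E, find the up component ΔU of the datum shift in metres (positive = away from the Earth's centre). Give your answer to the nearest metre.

ΔU = 525 m

The local up (radial) axis is (cos φ cos λ, cos φ sin λ, sin φ), giving ΔU = 211.330 + 90.560 + 222.986 = 524.88 m.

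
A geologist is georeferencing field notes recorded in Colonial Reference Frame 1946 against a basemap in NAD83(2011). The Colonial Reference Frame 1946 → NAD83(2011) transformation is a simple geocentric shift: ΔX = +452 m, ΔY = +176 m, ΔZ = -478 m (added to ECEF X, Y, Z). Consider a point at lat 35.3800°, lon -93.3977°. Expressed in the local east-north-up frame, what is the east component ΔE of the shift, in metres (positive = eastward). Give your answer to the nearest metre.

The local east axis at (φ, λ) is (−sin λ, cos λ, 0), so ΔE = −sin(-93.3977°)·452 + cos(-93.3977°)·176 = 440.77 m.

ΔE = 441 m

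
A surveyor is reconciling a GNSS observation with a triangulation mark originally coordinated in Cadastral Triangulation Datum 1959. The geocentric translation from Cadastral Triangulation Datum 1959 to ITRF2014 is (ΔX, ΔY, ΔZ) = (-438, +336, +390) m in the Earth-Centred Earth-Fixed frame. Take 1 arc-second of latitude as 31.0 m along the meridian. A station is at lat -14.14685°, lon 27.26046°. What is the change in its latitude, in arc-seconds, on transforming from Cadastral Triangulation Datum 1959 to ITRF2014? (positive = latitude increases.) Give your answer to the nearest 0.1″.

sin φ = -0.244408, cos φ = 0.969672, sin λ = 0.458036, cos λ = 0.888934.
North component: ΔN = −sin φ cos λ·ΔX − sin φ sin λ·ΔY + cos φ·ΔZ = −(-0.244408)(0.888934)(-438) − (-0.244408)(0.458036)(336) + (0.969672)(390) = 320.63 m.
1° of latitude spans 3600 × 31.00 = 111600 m, so Δφ = 320.63 / 111600 × 3600 = 10.343″.

Δφ = 10.3″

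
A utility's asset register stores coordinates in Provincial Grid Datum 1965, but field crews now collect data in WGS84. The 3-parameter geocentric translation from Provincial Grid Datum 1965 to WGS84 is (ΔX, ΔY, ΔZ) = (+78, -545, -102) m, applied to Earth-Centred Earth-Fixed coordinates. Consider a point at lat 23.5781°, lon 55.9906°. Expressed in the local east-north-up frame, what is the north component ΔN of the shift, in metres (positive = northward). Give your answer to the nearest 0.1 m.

At φ = 23.5781°, λ = 55.9906°: sin φ = 0.399999, cos φ = 0.916516, sin λ = 0.828946, cos λ = 0.559329.
ΔN = −sin φ cos λ·ΔX − sin φ sin λ·ΔY + cos φ·ΔZ = −(0.399999)(0.559329)(78) − (0.399999)(0.828946)(-545) + (0.916516)(-102) = 69.77 m.

ΔN = 69.8 m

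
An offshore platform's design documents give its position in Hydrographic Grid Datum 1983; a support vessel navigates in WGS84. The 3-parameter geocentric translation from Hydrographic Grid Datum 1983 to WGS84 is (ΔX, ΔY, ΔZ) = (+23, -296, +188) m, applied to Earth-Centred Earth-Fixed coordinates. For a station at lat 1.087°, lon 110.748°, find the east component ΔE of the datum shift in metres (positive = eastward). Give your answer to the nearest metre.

At φ = 1.087°, λ = 110.748°: sin φ = 0.018971, cos φ = 0.999820, sin λ = 0.935148, cos λ = -0.354258.
ΔE = −sin λ·ΔX + cos λ·ΔY = −(0.935148)·(23) + (-0.354258)·(-296) = 83.35 m.

ΔE = 83 m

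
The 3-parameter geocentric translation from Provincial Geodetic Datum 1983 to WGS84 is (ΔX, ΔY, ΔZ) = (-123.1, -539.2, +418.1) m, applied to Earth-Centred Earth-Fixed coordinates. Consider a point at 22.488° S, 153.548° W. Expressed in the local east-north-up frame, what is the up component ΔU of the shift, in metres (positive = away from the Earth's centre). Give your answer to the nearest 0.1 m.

At φ = -22.488°, λ = -153.548°: sin φ = -0.382490, cos φ = 0.923960, sin λ = -0.445448, cos λ = -0.895308.
ΔU = cos φ cos λ·ΔX + cos φ sin λ·ΔY + sin φ·ΔZ = (0.923960)(-0.895308)(-123.1) + (0.923960)(-0.445448)(-539.2) + (-0.382490)(418.1) = 163.83 m.

ΔU = 163.8 m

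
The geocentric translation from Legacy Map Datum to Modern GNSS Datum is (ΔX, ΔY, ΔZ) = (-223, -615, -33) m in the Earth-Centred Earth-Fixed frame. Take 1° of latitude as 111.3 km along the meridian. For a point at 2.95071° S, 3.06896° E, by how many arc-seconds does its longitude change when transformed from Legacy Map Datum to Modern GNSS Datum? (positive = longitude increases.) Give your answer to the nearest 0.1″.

Δλ = -19.5″

sin φ = -0.051477, cos φ = 0.998674, sin λ = 0.053538, cos λ = 0.998566.
East component: ΔE = −sin λ·ΔX + cos λ·ΔY = −(0.053538)(-223) + (0.998566)(-615) = -602.18 m.
1° of latitude spans 111300 m; at latitude φ, 1° of longitude spans that × cos φ = 111152.4 m, so Δλ = -602.18 / 111152.4 × 3600 = -19.503″.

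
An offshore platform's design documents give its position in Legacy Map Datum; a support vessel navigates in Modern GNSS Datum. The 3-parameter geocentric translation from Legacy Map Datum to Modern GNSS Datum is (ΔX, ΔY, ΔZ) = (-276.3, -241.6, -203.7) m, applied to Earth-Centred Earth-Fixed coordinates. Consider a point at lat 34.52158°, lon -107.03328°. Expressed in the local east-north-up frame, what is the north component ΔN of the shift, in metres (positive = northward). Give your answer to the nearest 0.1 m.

The local north axis is (−sin φ cos λ, −sin φ sin λ, cos φ), giving ΔN = -45.868 − 130.913 − 167.831 = -344.61 m.

ΔN = -344.6 m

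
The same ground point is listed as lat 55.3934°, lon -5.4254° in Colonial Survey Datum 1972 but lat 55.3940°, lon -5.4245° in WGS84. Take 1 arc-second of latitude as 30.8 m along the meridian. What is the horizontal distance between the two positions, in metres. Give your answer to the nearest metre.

Δφ = 55.3940° − 55.3934° = +0.0006°; Δλ = -5.4245° − -5.4254° = +0.0009°.
1° of latitude = 3600 × 30.80 = 110880 m.
ΔN = Δφ × 110880 = 66.5 m; ΔE = Δλ × 110880 × cos(55.3934°) = +0.0009 × 110880 × 0.567939 = 56.7 m.
Distance = √(ΔE² + ΔN²) = √(56.7² + 66.5²) = 87.4 m.

87 m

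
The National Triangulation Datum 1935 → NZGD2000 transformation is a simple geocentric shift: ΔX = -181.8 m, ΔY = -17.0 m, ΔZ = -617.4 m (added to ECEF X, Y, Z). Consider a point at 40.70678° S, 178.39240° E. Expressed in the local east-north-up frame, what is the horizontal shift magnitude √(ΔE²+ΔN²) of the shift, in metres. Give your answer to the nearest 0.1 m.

350.5 m

At φ = -40.70678°, λ = 178.39240°: sin φ = -0.652188, cos φ = 0.758057, sin λ = 0.028054, cos λ = -0.999606.
ΔE = −sin λ·ΔX + cos λ·ΔY = −(0.028054)·(-181.8) + (-0.999606)·(-17.0) = 22.09 m.
ΔN = −sin φ cos λ·ΔX − sin φ sin λ·ΔY + cos φ·ΔZ = −(-0.652188)(-0.999606)(-181.8) − (-0.652188)(0.028054)(-17.0) + (0.758057)(-617.4) = -349.81 m.
Horizontal magnitude = √(ΔE² + ΔN²) = √(22.09² + (-349.81)²) = 350.51 m.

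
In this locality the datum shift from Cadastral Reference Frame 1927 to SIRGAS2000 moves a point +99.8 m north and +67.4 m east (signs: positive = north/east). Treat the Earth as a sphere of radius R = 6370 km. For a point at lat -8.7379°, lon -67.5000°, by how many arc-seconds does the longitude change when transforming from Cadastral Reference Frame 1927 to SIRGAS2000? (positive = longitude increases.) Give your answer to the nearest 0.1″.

Δλ = 2.2″

At latitude -8.7379°, cos φ = 0.988394.
One radian of longitude at latitude φ spans R cos φ, so Δλ = ΔE / (R cos φ) = 67.4 / (6370000 × 0.988394) = 1.0705e-05 rad = 2.208″.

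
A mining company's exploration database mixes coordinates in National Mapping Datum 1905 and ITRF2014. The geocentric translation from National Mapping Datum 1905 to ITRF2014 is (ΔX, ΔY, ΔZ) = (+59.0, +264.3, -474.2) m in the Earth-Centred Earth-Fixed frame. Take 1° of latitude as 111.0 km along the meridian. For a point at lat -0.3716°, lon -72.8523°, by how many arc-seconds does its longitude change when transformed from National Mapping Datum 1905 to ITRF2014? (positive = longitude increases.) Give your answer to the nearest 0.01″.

sin φ = -0.006486, cos φ = 0.999979, sin λ = -0.955548, cos λ = 0.294836.
East component: ΔE = −sin λ·ΔX + cos λ·ΔY = −(-0.955548)(59.0) + (0.294836)(264.3) = 134.30 m.
1° of latitude spans 111000 m; at latitude φ, 1° of longitude spans that × cos φ = 110997.7 m, so Δλ = 134.30 / 110997.7 × 3600 = 4.356″.

Δλ = 4.36″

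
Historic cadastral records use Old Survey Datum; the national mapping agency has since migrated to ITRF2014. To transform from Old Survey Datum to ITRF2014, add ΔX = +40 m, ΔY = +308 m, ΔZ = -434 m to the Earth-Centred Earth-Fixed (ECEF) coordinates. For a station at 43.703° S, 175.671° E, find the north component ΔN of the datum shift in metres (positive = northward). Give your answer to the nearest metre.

The local north axis is (−sin φ cos λ, −sin φ sin λ, cos φ), giving ΔN = -27.558 + 16.063 − 313.752 = -325.25 m.

ΔN = -325 m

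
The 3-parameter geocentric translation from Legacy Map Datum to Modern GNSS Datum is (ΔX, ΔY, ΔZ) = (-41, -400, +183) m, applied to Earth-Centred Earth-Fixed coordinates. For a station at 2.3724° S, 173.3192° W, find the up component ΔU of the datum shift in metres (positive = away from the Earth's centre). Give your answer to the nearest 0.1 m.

At φ = -2.3724°, λ = -173.3192°: sin φ = -0.041394, cos φ = 0.999143, sin λ = -0.116338, cos λ = -0.993210.
ΔU = cos φ cos λ·ΔX + cos φ sin λ·ΔY + sin φ·ΔZ = (0.999143)(-0.993210)(-41) + (0.999143)(-0.116338)(-400) + (-0.041394)(183) = 79.61 m.

ΔU = 79.6 m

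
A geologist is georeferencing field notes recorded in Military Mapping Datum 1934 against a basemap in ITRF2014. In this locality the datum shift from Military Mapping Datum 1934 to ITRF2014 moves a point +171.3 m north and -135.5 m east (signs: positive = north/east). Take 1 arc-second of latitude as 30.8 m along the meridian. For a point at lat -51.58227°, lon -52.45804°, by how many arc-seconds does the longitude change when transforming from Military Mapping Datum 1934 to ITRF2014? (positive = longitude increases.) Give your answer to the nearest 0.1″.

Δλ = -7.1″

At latitude -51.58227°, cos φ = 0.621390.
1″ of longitude at this latitude = 30.80 × cos φ = 19.1388 m, so Δλ = -135.5 / 19.1388 = -7.080″.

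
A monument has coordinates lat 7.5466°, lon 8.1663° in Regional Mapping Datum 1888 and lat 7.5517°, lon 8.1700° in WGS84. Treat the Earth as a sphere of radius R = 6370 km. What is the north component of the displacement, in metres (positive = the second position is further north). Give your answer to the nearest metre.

Δφ = 7.5517° − 7.5466° = +0.0051°; Δλ = 8.1700° − 8.1663° = +0.0037°.
1° along a meridian = πR/180 = 111177 m.
ΔN = Δφ × 111177 = 567.0 m; ΔE = Δλ × 111177 × cos(7.5466°) = +0.0037 × 111177 × 0.991338 = 407.8 m.

ΔN = 567 m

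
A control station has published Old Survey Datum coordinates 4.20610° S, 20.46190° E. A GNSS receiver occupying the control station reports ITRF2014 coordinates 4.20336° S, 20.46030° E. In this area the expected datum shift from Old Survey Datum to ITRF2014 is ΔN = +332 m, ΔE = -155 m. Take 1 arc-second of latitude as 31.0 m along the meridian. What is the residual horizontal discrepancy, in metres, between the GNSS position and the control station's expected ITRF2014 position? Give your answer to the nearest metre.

Observed coordinate differences: Δφ = +0.00274°, Δλ = -0.00160°.
Converting to metres (1° lat = 111600 m, cos φ = 0.997307): observed ΔN = 305.8 m, observed ΔE = -178.1 m.
Subtracting the expected shift leaves a residual of 305.8 − (332) = -26.2 m north and -178.1 − (-155) = -23.1 m east.
Residual distance = √((-26.2)² + (-23.1)²) = 34.9 m.

35 m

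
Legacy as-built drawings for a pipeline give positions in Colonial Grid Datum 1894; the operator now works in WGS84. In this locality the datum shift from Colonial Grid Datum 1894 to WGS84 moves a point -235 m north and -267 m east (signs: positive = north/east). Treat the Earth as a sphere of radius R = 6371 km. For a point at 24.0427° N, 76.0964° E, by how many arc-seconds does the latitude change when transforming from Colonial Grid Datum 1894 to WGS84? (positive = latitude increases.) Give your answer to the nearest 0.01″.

On a sphere of radius R, 1 rad of latitude = R, so Δφ = ΔN / R = -235.0 / 6371000 = -3.6886e-05 rad = -7.608″.

Δφ = -7.61″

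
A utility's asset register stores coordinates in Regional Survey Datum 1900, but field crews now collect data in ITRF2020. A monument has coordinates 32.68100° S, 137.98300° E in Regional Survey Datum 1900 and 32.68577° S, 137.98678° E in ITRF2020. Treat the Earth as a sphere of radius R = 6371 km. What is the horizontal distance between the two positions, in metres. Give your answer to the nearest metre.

638 m

Δφ = -32.68577° − -32.68100° = -0.00477°; Δλ = 137.98678° − 137.98300° = +0.00378°.
1° along a meridian = πR/180 = 111195 m.
ΔN = Δφ × 111195 = -530.4 m; ΔE = Δλ × 111195 × cos(-32.68100°) = +0.00378 × 111195 × 0.841690 = 353.8 m.
Distance = √(ΔE² + ΔN²) = √(353.8² + (-530.4)²) = 637.6 m.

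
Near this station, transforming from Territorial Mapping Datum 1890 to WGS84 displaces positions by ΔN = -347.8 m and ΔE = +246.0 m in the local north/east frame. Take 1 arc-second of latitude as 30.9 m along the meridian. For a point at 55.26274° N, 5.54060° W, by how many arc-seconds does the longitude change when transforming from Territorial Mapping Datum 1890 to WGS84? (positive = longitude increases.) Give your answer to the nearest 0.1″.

Δλ = 14.0″

At latitude 55.26274°, cos φ = 0.569814.
1″ of longitude at this latitude = 30.90 × cos φ = 17.6073 m, so Δλ = 246.0 / 17.6073 = 13.972″.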